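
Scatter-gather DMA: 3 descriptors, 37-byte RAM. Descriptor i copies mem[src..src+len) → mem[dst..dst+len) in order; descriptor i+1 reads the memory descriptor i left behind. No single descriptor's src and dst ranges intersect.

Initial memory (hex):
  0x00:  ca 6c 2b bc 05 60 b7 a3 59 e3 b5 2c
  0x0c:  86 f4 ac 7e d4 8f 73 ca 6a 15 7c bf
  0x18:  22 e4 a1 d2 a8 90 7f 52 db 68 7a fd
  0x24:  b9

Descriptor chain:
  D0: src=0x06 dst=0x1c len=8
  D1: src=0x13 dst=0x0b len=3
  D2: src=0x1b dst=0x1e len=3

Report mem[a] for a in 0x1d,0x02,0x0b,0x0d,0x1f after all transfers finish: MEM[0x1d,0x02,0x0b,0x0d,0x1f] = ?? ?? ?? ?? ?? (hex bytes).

D0: mem[0x1c..0x23] <- [b7 a3 59 e3 b5 2c 86 f4]
D1: mem[0x0b..0x0d] <- [ca 6a 15]
D2: mem[0x1e..0x20] <- [d2 b7 a3]
query mem[0x1d]=0xa3, mem[0x02]=0x2b, mem[0x0b]=0xca, mem[0x0d]=0x15, mem[0x1f]=0xb7

MEM[0x1d,0x02,0x0b,0x0d,0x1f] = a3 2b ca 15 b7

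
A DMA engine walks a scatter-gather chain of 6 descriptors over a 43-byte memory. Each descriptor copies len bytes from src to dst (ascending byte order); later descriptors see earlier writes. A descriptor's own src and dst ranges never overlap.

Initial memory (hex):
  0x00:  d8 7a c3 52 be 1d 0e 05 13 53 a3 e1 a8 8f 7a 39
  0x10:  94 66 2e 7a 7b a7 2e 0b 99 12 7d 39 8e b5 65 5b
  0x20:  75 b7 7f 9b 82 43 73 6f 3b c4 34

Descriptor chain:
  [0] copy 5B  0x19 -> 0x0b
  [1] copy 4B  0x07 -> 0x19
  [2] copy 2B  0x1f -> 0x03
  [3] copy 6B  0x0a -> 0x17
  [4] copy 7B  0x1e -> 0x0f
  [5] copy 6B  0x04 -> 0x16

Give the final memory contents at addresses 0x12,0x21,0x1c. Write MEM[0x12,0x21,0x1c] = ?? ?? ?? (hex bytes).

MEM[0x12,0x21,0x1c] = b7 b7 b5

  after D0: wrote 5B at 0x0b = 127d398eb5
  after D1: wrote 4B at 0x19 = 051353a3
  after D2: wrote 2B at 0x03 = 5b75
  after D3: wrote 6B at 0x17 = a3127d398eb5
  after D4: wrote 7B at 0x0f = 655b75b77f9b82
  after D5: wrote 6B at 0x16 = 751d0e051353
query mem[0x12]=0xb7, mem[0x21]=0xb7, mem[0x1c]=0xb5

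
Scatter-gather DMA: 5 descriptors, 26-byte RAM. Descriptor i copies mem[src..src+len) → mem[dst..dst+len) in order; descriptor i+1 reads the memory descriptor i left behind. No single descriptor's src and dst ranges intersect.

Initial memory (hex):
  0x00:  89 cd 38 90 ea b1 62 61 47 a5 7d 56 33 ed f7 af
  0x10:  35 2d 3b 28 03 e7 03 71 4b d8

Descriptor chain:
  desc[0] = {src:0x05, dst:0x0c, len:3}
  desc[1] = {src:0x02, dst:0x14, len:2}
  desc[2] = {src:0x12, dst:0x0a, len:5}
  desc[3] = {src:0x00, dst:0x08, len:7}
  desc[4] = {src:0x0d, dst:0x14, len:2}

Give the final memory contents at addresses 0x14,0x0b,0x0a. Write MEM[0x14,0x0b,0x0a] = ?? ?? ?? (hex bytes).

MEM[0x14,0x0b,0x0a] = b1 90 38

[0] 0x05->0x0c len=3 : b1 62 61
[1] 0x02->0x14 len=2 : 38 90
[2] 0x12->0x0a len=5 : 3b 28 38 90 03
[3] 0x00->0x08 len=7 : 89 cd 38 90 ea b1 62
[4] 0x0d->0x14 len=2 : b1 62
query mem[0x14]=0xb1, mem[0x0b]=0x90, mem[0x0a]=0x38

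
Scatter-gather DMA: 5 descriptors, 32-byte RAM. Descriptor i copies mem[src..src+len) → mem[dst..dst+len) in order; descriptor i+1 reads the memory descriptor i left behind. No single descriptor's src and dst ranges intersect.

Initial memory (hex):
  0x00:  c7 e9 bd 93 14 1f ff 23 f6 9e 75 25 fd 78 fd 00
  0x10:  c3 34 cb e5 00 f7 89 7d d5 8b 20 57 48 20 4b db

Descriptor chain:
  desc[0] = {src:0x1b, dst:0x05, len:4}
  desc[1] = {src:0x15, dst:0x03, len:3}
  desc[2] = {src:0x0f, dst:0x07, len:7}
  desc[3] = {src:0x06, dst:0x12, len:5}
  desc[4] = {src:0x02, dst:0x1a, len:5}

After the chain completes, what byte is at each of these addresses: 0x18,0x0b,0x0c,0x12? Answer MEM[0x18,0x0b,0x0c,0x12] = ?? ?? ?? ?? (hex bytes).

  after D0: wrote 4B at 0x05 = 5748204b
  after D1: wrote 3B at 0x03 = f7897d
  after D2: wrote 7B at 0x07 = 00c334cbe500f7
  after D3: wrote 5B at 0x12 = 4800c334cb
  after D4: wrote 5B at 0x1a = bdf7897d48
query mem[0x18]=0xd5, mem[0x0b]=0xe5, mem[0x0c]=0x00, mem[0x12]=0x48

MEM[0x18,0x0b,0x0c,0x12] = d5 e5 00 48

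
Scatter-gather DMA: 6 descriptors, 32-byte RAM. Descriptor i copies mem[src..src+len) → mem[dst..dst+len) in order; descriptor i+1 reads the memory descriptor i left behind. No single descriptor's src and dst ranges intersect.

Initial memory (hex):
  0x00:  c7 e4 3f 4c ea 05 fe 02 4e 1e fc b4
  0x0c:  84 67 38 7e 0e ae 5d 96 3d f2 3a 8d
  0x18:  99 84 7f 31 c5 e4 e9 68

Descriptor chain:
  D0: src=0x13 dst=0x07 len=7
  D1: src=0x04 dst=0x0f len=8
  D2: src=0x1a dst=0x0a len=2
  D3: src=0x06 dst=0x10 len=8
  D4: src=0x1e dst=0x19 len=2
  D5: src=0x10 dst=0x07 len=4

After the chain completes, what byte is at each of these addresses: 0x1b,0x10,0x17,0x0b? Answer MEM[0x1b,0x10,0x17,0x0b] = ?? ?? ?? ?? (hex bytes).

D0: mem[0x07..0x0d] <- [96 3d f2 3a 8d 99 84]
D1: mem[0x0f..0x16] <- [ea 05 fe 96 3d f2 3a 8d]
D2: mem[0x0a..0x0b] <- [7f 31]
D3: mem[0x10..0x17] <- [fe 96 3d f2 7f 31 99 84]
D4: mem[0x19..0x1a] <- [e9 68]
D5: mem[0x07..0x0a] <- [fe 96 3d f2]
query mem[0x1b]=0x31, mem[0x10]=0xfe, mem[0x17]=0x84, mem[0x0b]=0x31

MEM[0x1b,0x10,0x17,0x0b] = 31 fe 84 31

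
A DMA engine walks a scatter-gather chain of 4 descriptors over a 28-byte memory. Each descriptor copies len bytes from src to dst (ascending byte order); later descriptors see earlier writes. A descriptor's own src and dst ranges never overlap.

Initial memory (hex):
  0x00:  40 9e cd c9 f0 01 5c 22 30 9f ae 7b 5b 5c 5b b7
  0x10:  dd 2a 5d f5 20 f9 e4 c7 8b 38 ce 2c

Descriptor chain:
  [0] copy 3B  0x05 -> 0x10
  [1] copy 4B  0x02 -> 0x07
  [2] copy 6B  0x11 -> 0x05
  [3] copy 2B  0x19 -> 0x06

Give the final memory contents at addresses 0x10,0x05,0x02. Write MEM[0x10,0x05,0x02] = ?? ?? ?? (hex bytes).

MEM[0x10,0x05,0x02] = 01 5c cd

D0: mem[0x10..0x12] <- [01 5c 22]
D1: mem[0x07..0x0a] <- [cd c9 f0 01]
D2: mem[0x05..0x0a] <- [5c 22 f5 20 f9 e4]
D3: mem[0x06..0x07] <- [38 ce]
query mem[0x10]=0x01, mem[0x05]=0x5c, mem[0x02]=0xcd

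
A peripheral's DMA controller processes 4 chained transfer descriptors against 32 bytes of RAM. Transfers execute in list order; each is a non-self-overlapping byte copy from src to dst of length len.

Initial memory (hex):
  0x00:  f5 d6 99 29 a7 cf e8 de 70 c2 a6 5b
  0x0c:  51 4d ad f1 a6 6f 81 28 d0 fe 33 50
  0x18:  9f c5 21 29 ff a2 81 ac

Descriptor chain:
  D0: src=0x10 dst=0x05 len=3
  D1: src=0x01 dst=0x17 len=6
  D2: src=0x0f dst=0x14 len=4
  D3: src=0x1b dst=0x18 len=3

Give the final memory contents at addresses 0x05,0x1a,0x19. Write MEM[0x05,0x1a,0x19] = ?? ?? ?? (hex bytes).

MEM[0x05,0x1a,0x19] = a6 a2 6f

#0 dst[0x05+3] := {0xa6,0x6f,0x81}
#1 dst[0x17+6] := {0xd6,0x99,0x29,0xa7,0xa6,0x6f}
#2 dst[0x14+4] := {0xf1,0xa6,0x6f,0x81}
#3 dst[0x18+3] := {0xa6,0x6f,0xa2}
query mem[0x05]=0xa6, mem[0x1a]=0xa2, mem[0x19]=0x6f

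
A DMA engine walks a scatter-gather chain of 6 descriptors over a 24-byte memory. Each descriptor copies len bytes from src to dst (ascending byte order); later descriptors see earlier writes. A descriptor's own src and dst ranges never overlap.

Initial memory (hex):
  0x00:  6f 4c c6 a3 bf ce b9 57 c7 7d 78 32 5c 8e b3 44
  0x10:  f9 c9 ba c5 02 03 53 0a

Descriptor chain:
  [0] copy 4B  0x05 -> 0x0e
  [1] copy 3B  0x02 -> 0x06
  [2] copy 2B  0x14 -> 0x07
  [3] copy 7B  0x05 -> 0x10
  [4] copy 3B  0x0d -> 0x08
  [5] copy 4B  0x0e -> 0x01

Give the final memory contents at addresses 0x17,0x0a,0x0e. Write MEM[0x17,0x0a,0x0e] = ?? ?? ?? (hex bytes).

[0] 0x05->0x0e len=4 : ce b9 57 c7
[1] 0x02->0x06 len=3 : c6 a3 bf
[2] 0x14->0x07 len=2 : 02 03
[3] 0x05->0x10 len=7 : ce c6 02 03 7d 78 32
[4] 0x0d->0x08 len=3 : 8e ce b9
[5] 0x0e->0x01 len=4 : ce b9 ce c6
query mem[0x17]=0x0a, mem[0x0a]=0xb9, mem[0x0e]=0xce

MEM[0x17,0x0a,0x0e] = 0a b9 ce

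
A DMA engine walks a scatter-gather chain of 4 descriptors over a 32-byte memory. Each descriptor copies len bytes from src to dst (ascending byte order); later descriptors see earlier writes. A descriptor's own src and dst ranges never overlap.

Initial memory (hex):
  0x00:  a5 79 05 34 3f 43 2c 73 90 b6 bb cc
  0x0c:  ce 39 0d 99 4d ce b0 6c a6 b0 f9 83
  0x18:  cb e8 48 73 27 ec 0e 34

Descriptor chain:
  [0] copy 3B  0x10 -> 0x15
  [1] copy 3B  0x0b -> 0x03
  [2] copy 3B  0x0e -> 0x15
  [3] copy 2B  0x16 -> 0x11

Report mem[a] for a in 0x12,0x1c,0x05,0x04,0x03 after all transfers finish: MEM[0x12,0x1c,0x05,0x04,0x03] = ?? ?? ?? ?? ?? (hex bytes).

MEM[0x12,0x1c,0x05,0x04,0x03] = 4d 27 39 ce cc

D0: mem[0x15..0x17] <- [4d ce b0]
D1: mem[0x03..0x05] <- [cc ce 39]
D2: mem[0x15..0x17] <- [0d 99 4d]
D3: mem[0x11..0x12] <- [99 4d]
query mem[0x12]=0x4d, mem[0x1c]=0x27, mem[0x05]=0x39, mem[0x04]=0xce, mem[0x03]=0xcc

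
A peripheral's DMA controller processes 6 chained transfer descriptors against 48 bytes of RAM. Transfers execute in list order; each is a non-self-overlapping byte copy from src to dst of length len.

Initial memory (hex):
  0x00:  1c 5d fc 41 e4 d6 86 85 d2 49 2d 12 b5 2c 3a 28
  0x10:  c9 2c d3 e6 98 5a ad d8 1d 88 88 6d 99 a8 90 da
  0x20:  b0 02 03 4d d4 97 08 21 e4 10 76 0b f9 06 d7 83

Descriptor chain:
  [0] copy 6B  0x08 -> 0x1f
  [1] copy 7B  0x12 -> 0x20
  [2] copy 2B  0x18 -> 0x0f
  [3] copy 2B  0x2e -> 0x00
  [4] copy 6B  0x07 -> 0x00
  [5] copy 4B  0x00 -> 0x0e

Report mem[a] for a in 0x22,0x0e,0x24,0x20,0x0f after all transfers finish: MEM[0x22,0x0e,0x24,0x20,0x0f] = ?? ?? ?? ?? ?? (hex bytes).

[0] 0x08->0x1f len=6 : d2 49 2d 12 b5 2c
[1] 0x12->0x20 len=7 : d3 e6 98 5a ad d8 1d
[2] 0x18->0x0f len=2 : 1d 88
[3] 0x2e->0x00 len=2 : d7 83
[4] 0x07->0x00 len=6 : 85 d2 49 2d 12 b5
[5] 0x00->0x0e len=4 : 85 d2 49 2d
query mem[0x22]=0x98, mem[0x0e]=0x85, mem[0x24]=0xad, mem[0x20]=0xd3, mem[0x0f]=0xd2

MEM[0x22,0x0e,0x24,0x20,0x0f] = 98 85 ad d3 d2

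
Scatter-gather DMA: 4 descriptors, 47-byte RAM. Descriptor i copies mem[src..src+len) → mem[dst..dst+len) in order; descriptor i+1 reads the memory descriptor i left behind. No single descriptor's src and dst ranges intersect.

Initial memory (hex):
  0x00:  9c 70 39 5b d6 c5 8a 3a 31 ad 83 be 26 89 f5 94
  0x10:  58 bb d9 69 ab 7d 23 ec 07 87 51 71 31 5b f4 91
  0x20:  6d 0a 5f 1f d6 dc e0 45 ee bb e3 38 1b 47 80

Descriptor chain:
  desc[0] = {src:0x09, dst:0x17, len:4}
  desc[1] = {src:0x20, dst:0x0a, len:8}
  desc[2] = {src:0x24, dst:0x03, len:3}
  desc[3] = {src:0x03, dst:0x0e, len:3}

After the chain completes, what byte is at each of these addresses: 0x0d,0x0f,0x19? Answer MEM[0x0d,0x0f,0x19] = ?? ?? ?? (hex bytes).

MEM[0x0d,0x0f,0x19] = 1f dc be

#0 dst[0x17+4] := {0xad,0x83,0xbe,0x26}
#1 dst[0x0a+8] := {0x6d,0x0a,0x5f,0x1f,0xd6,0xdc,0xe0,0x45}
#2 dst[0x03+3] := {0xd6,0xdc,0xe0}
#3 dst[0x0e+3] := {0xd6,0xdc,0xe0}
query mem[0x0d]=0x1f, mem[0x0f]=0xdc, mem[0x19]=0xbe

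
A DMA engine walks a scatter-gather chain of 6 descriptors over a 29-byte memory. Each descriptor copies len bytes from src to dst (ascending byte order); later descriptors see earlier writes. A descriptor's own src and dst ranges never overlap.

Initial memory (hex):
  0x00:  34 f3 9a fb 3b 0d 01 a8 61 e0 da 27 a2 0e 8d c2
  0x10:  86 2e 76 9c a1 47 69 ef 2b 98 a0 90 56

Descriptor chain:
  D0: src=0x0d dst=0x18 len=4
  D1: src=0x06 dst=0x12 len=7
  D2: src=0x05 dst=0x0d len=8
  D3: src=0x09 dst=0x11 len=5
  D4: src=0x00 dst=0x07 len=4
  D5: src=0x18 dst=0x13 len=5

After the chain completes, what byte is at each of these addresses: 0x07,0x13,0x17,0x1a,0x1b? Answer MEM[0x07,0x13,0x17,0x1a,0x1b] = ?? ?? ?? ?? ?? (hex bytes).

D0: mem[0x18..0x1b] <- [0e 8d c2 86]
D1: mem[0x12..0x18] <- [01 a8 61 e0 da 27 a2]
D2: mem[0x0d..0x14] <- [0d 01 a8 61 e0 da 27 a2]
D3: mem[0x11..0x15] <- [e0 da 27 a2 0d]
D4: mem[0x07..0x0a] <- [34 f3 9a fb]
D5: mem[0x13..0x17] <- [a2 8d c2 86 56]
query mem[0x07]=0x34, mem[0x13]=0xa2, mem[0x17]=0x56, mem[0x1a]=0xc2, mem[0x1b]=0x86

MEM[0x07,0x13,0x17,0x1a,0x1b] = 34 a2 56 c2 86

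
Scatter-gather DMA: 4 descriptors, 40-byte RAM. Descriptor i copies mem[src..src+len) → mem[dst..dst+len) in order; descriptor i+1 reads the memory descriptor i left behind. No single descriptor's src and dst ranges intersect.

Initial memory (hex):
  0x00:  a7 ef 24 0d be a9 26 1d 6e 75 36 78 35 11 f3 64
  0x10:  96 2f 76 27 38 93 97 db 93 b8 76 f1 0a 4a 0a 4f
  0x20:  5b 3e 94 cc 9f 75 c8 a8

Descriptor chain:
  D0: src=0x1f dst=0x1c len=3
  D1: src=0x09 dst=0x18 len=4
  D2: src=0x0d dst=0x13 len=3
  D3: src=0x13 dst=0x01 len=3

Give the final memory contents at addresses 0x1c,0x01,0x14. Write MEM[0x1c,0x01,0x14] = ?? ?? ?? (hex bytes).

MEM[0x1c,0x01,0x14] = 4f 11 f3

#0 dst[0x1c+3] := {0x4f,0x5b,0x3e}
#1 dst[0x18+4] := {0x75,0x36,0x78,0x35}
#2 dst[0x13+3] := {0x11,0xf3,0x64}
#3 dst[0x01+3] := {0x11,0xf3,0x64}
query mem[0x1c]=0x4f, mem[0x01]=0x11, mem[0x14]=0xf3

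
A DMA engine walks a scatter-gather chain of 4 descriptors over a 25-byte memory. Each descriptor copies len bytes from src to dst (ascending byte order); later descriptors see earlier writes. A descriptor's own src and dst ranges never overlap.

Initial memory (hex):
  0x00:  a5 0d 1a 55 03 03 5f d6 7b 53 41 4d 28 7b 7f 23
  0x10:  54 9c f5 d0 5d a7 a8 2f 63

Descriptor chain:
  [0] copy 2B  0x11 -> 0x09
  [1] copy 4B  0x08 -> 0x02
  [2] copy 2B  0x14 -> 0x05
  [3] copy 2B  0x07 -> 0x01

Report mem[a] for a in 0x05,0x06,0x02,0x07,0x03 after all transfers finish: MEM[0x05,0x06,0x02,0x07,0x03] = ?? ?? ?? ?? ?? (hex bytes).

MEM[0x05,0x06,0x02,0x07,0x03] = 5d a7 7b d6 9c

[0] 0x11->0x09 len=2 : 9c f5
[1] 0x08->0x02 len=4 : 7b 9c f5 4d
[2] 0x14->0x05 len=2 : 5d a7
[3] 0x07->0x01 len=2 : d6 7b
query mem[0x05]=0x5d, mem[0x06]=0xa7, mem[0x02]=0x7b, mem[0x07]=0xd6, mem[0x03]=0x9c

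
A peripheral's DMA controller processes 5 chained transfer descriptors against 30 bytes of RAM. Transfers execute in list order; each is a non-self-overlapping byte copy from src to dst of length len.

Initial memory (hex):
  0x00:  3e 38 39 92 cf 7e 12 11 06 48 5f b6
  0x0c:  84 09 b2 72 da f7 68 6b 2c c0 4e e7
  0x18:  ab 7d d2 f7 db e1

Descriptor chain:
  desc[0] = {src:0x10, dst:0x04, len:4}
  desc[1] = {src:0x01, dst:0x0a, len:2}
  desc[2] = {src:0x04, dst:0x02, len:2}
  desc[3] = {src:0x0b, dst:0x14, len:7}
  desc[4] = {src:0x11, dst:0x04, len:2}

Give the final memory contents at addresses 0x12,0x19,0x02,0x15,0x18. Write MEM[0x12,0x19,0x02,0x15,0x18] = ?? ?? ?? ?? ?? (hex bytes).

  after D0: wrote 4B at 0x04 = daf7686b
  after D1: wrote 2B at 0x0a = 3839
  after D2: wrote 2B at 0x02 = daf7
  after D3: wrote 7B at 0x14 = 398409b272daf7
  after D4: wrote 2B at 0x04 = f768
query mem[0x12]=0x68, mem[0x19]=0xda, mem[0x02]=0xda, mem[0x15]=0x84, mem[0x18]=0x72

MEM[0x12,0x19,0x02,0x15,0x18] = 68 da da 84 72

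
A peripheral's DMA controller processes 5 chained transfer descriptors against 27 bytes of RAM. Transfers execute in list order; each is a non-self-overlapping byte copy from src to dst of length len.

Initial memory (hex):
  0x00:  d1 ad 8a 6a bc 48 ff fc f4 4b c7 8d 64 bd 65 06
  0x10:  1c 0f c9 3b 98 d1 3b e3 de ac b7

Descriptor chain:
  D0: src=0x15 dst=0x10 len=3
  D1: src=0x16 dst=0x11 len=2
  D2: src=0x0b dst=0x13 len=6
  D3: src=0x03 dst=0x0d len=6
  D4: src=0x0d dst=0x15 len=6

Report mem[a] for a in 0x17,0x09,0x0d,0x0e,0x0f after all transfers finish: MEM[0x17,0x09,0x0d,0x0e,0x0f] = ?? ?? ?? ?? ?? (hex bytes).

MEM[0x17,0x09,0x0d,0x0e,0x0f] = 48 4b 6a bc 48

  after D0: wrote 3B at 0x10 = d13be3
  after D1: wrote 2B at 0x11 = 3be3
  after D2: wrote 6B at 0x13 = 8d64bd6506d1
  after D3: wrote 6B at 0x0d = 6abc48fffcf4
  after D4: wrote 6B at 0x15 = 6abc48fffcf4
query mem[0x17]=0x48, mem[0x09]=0x4b, mem[0x0d]=0x6a, mem[0x0e]=0xbc, mem[0x0f]=0x48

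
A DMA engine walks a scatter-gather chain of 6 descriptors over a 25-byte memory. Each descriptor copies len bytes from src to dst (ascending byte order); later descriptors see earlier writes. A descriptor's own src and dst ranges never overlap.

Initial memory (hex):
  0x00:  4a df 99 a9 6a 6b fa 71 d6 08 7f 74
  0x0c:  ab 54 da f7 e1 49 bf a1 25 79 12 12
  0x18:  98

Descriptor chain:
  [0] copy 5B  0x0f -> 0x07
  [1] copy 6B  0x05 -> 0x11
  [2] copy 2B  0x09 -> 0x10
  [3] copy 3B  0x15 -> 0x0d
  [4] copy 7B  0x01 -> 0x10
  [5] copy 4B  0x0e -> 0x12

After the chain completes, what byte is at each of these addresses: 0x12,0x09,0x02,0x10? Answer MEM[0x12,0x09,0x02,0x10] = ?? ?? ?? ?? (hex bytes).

  after D0: wrote 5B at 0x07 = f7e149bfa1
  after D1: wrote 6B at 0x11 = 6bfaf7e149bf
  after D2: wrote 2B at 0x10 = 49bf
  after D3: wrote 3B at 0x0d = 49bf12
  after D4: wrote 7B at 0x10 = df99a96a6bfaf7
  after D5: wrote 4B at 0x12 = bf12df99
query mem[0x12]=0xbf, mem[0x09]=0x49, mem[0x02]=0x99, mem[0x10]=0xdf

MEM[0x12,0x09,0x02,0x10] = bf 49 99 df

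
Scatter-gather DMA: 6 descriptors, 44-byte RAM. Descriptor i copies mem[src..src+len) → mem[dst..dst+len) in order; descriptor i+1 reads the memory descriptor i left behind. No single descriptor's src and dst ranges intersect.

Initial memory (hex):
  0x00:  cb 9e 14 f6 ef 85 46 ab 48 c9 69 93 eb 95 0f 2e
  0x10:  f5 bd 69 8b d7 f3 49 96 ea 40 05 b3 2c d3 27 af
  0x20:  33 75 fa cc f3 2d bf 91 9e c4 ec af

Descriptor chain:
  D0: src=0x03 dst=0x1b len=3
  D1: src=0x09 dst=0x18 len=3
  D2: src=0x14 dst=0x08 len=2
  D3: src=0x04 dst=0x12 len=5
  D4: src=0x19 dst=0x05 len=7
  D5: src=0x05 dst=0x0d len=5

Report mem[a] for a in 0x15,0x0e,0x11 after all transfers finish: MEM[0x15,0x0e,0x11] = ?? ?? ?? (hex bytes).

MEM[0x15,0x0e,0x11] = ab 93 85

D0: mem[0x1b..0x1d] <- [f6 ef 85]
D1: mem[0x18..0x1a] <- [c9 69 93]
D2: mem[0x08..0x09] <- [d7 f3]
D3: mem[0x12..0x16] <- [ef 85 46 ab d7]
D4: mem[0x05..0x0b] <- [69 93 f6 ef 85 27 af]
D5: mem[0x0d..0x11] <- [69 93 f6 ef 85]
query mem[0x15]=0xab, mem[0x0e]=0x93, mem[0x11]=0x85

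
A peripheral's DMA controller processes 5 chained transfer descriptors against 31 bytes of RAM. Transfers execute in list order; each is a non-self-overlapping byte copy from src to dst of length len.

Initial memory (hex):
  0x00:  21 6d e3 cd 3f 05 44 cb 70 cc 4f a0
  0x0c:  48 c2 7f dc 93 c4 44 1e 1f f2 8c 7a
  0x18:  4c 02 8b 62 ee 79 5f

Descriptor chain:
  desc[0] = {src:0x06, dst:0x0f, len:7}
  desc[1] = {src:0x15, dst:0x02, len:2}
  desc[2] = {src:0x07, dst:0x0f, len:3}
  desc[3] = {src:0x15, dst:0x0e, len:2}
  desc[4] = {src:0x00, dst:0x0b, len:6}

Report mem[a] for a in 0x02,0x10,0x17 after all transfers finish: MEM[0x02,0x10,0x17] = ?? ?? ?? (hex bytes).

MEM[0x02,0x10,0x17] = 48 05 7a

#0 dst[0x0f+7] := {0x44,0xcb,0x70,0xcc,0x4f,0xa0,0x48}
#1 dst[0x02+2] := {0x48,0x8c}
#2 dst[0x0f+3] := {0xcb,0x70,0xcc}
#3 dst[0x0e+2] := {0x48,0x8c}
#4 dst[0x0b+6] := {0x21,0x6d,0x48,0x8c,0x3f,0x05}
query mem[0x02]=0x48, mem[0x10]=0x05, mem[0x17]=0x7a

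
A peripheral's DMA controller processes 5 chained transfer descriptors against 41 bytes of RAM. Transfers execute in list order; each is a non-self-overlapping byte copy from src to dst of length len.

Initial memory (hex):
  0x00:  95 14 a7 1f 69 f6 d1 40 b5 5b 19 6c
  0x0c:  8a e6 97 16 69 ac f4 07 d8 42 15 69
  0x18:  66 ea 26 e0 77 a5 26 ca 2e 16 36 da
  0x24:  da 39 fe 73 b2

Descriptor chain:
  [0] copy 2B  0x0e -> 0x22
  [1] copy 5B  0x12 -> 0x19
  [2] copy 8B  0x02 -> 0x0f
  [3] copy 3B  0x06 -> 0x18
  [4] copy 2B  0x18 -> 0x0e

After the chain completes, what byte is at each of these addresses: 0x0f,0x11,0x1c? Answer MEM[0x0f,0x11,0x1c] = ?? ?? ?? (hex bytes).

D0: mem[0x22..0x23] <- [97 16]
D1: mem[0x19..0x1d] <- [f4 07 d8 42 15]
D2: mem[0x0f..0x16] <- [a7 1f 69 f6 d1 40 b5 5b]
D3: mem[0x18..0x1a] <- [d1 40 b5]
D4: mem[0x0e..0x0f] <- [d1 40]
query mem[0x0f]=0x40, mem[0x11]=0x69, mem[0x1c]=0x42

MEM[0x0f,0x11,0x1c] = 40 69 42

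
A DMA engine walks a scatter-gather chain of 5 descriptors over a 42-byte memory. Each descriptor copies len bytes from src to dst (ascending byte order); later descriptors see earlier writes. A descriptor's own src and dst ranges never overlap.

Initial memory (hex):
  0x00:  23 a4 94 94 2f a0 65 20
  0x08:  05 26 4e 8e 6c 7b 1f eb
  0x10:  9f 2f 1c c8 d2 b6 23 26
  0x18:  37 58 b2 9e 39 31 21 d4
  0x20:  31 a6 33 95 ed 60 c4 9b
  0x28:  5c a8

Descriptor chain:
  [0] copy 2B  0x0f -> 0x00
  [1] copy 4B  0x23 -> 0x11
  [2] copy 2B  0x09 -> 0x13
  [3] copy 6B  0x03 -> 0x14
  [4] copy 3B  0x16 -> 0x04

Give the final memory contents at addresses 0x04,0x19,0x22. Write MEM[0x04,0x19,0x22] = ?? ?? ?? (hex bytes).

  after D0: wrote 2B at 0x00 = eb9f
  after D1: wrote 4B at 0x11 = 95ed60c4
  after D2: wrote 2B at 0x13 = 264e
  after D3: wrote 6B at 0x14 = 942fa0652005
  after D4: wrote 3B at 0x04 = a06520
query mem[0x04]=0xa0, mem[0x19]=0x05, mem[0x22]=0x33

MEM[0x04,0x19,0x22] = a0 05 33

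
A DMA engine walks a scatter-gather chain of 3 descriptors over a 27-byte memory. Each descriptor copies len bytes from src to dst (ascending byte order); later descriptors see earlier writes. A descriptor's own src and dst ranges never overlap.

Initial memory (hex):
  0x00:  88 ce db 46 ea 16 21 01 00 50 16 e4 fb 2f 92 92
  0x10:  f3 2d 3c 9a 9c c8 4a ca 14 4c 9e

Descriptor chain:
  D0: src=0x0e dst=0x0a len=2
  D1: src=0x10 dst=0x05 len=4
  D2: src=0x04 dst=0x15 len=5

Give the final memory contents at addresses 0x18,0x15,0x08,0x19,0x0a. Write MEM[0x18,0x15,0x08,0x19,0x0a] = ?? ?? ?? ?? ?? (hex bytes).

MEM[0x18,0x15,0x08,0x19,0x0a] = 3c ea 9a 9a 92

  after D0: wrote 2B at 0x0a = 9292
  after D1: wrote 4B at 0x05 = f32d3c9a
  after D2: wrote 5B at 0x15 = eaf32d3c9a
query mem[0x18]=0x3c, mem[0x15]=0xea, mem[0x08]=0x9a, mem[0x19]=0x9a, mem[0x0a]=0x92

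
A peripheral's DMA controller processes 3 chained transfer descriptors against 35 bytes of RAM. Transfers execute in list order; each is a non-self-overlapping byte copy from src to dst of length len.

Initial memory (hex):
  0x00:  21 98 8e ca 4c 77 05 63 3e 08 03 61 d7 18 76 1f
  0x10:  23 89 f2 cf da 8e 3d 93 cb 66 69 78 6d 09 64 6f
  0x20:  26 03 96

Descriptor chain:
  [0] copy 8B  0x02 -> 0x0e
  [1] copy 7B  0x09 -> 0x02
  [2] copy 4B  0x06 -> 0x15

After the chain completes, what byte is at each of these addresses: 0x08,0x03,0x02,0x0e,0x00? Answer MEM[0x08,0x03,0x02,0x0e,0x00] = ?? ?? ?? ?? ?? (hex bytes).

#0 dst[0x0e+8] := {0x8e,0xca,0x4c,0x77,0x05,0x63,0x3e,0x08}
#1 dst[0x02+7] := {0x08,0x03,0x61,0xd7,0x18,0x8e,0xca}
#2 dst[0x15+4] := {0x18,0x8e,0xca,0x08}
query mem[0x08]=0xca, mem[0x03]=0x03, mem[0x02]=0x08, mem[0x0e]=0x8e, mem[0x00]=0x21

MEM[0x08,0x03,0x02,0x0e,0x00] = ca 03 08 8e 21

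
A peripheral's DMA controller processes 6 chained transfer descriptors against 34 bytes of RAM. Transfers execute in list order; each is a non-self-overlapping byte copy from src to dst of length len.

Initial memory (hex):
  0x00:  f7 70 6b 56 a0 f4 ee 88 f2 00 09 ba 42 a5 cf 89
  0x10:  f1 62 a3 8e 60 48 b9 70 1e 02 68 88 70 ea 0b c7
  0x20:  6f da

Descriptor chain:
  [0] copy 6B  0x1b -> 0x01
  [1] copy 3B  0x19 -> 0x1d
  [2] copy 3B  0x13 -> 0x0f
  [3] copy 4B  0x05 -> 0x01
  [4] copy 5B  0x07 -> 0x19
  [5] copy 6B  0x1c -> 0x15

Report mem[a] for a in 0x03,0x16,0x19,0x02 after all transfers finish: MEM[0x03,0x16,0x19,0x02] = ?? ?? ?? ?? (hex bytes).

MEM[0x03,0x16,0x19,0x02] = 88 ba 6f 6f

#0 dst[0x01+6] := {0x88,0x70,0xea,0x0b,0xc7,0x6f}
#1 dst[0x1d+3] := {0x02,0x68,0x88}
#2 dst[0x0f+3] := {0x8e,0x60,0x48}
#3 dst[0x01+4] := {0xc7,0x6f,0x88,0xf2}
#4 dst[0x19+5] := {0x88,0xf2,0x00,0x09,0xba}
#5 dst[0x15+6] := {0x09,0xba,0x68,0x88,0x6f,0xda}
query mem[0x03]=0x88, mem[0x16]=0xba, mem[0x19]=0x6f, mem[0x02]=0x6f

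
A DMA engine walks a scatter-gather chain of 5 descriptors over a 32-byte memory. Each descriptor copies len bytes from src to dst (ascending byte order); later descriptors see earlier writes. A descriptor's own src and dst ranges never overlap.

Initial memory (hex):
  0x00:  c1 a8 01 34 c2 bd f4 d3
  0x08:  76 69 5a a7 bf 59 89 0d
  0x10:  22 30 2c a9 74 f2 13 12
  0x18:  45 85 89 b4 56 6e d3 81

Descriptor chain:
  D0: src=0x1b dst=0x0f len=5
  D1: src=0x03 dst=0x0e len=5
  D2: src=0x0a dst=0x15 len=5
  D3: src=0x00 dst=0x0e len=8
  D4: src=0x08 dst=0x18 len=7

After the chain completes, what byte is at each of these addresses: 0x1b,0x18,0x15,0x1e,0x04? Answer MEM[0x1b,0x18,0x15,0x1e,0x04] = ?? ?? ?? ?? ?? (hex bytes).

MEM[0x1b,0x18,0x15,0x1e,0x04] = a7 76 d3 c1 c2

  after D0: wrote 5B at 0x0f = b4566ed381
  after D1: wrote 5B at 0x0e = 34c2bdf4d3
  after D2: wrote 5B at 0x15 = 5aa7bf5934
  after D3: wrote 8B at 0x0e = c1a80134c2bdf4d3
  after D4: wrote 7B at 0x18 = 76695aa7bf59c1
query mem[0x1b]=0xa7, mem[0x18]=0x76, mem[0x15]=0xd3, mem[0x1e]=0xc1, mem[0x04]=0xc2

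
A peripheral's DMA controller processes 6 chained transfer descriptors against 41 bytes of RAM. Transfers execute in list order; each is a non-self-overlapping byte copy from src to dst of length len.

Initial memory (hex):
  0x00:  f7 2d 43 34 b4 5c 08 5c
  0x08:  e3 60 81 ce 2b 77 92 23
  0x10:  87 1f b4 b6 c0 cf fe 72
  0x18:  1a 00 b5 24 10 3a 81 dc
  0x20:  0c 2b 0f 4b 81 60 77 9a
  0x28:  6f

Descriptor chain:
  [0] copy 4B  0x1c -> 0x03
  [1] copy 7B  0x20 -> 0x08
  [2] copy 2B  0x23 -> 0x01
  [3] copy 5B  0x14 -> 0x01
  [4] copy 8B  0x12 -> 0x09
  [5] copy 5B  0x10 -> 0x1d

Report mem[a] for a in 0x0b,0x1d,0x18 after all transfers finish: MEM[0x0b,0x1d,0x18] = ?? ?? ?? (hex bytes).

D0: mem[0x03..0x06] <- [10 3a 81 dc]
D1: mem[0x08..0x0e] <- [0c 2b 0f 4b 81 60 77]
D2: mem[0x01..0x02] <- [4b 81]
D3: mem[0x01..0x05] <- [c0 cf fe 72 1a]
D4: mem[0x09..0x10] <- [b4 b6 c0 cf fe 72 1a 00]
D5: mem[0x1d..0x21] <- [00 1f b4 b6 c0]
query mem[0x0b]=0xc0, mem[0x1d]=0x00, mem[0x18]=0x1a

MEM[0x0b,0x1d,0x18] = c0 00 1a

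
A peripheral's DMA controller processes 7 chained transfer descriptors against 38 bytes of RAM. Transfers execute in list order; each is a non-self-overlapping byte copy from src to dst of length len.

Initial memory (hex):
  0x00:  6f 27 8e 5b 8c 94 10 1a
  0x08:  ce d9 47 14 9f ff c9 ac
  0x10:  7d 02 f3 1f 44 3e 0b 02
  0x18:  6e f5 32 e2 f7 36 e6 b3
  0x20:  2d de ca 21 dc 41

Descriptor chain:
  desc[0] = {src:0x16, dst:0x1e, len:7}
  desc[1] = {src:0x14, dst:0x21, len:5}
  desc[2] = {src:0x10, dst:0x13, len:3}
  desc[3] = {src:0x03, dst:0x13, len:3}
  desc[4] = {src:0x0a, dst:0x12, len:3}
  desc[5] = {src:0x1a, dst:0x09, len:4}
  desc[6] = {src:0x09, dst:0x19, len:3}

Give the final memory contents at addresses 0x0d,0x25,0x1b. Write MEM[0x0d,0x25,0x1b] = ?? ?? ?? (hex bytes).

MEM[0x0d,0x25,0x1b] = ff 6e f7

  after D0: wrote 7B at 0x1e = 0b026ef532e2f7
  after D1: wrote 5B at 0x21 = 443e0b026e
  after D2: wrote 3B at 0x13 = 7d02f3
  after D3: wrote 3B at 0x13 = 5b8c94
  after D4: wrote 3B at 0x12 = 47149f
  after D5: wrote 4B at 0x09 = 32e2f736
  after D6: wrote 3B at 0x19 = 32e2f7
query mem[0x0d]=0xff, mem[0x25]=0x6e, mem[0x1b]=0xf7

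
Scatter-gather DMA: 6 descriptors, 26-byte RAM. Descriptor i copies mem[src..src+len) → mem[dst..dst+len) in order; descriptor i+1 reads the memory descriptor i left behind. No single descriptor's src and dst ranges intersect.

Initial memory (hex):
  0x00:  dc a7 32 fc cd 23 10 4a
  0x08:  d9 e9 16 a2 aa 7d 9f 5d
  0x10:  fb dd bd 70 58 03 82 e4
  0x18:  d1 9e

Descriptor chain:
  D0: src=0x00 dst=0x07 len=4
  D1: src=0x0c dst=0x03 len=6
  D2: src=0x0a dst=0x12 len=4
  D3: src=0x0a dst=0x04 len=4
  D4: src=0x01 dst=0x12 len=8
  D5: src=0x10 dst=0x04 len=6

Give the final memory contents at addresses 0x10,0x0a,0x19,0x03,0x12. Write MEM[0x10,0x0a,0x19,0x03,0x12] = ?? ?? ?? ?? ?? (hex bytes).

D0: mem[0x07..0x0a] <- [dc a7 32 fc]
D1: mem[0x03..0x08] <- [aa 7d 9f 5d fb dd]
D2: mem[0x12..0x15] <- [fc a2 aa 7d]
D3: mem[0x04..0x07] <- [fc a2 aa 7d]
D4: mem[0x12..0x19] <- [a7 32 aa fc a2 aa 7d dd]
D5: mem[0x04..0x09] <- [fb dd a7 32 aa fc]
query mem[0x10]=0xfb, mem[0x0a]=0xfc, mem[0x19]=0xdd, mem[0x03]=0xaa, mem[0x12]=0xa7

MEM[0x10,0x0a,0x19,0x03,0x12] = fb fc dd aa a7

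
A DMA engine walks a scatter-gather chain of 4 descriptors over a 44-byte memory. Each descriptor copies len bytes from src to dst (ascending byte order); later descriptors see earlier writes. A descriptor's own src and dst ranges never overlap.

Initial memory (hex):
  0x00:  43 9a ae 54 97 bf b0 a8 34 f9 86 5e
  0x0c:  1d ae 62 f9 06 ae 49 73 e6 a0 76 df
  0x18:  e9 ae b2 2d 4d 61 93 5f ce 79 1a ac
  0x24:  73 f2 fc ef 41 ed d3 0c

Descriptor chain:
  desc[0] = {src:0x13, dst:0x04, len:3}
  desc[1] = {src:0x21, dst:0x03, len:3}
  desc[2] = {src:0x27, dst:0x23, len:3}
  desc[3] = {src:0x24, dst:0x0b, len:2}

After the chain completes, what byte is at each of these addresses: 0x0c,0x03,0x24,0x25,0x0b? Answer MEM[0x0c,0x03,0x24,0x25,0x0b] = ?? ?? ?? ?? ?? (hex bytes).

[0] 0x13->0x04 len=3 : 73 e6 a0
[1] 0x21->0x03 len=3 : 79 1a ac
[2] 0x27->0x23 len=3 : ef 41 ed
[3] 0x24->0x0b len=2 : 41 ed
query mem[0x0c]=0xed, mem[0x03]=0x79, mem[0x24]=0x41, mem[0x25]=0xed, mem[0x0b]=0x41

MEM[0x0c,0x03,0x24,0x25,0x0b] = ed 79 41 ed 41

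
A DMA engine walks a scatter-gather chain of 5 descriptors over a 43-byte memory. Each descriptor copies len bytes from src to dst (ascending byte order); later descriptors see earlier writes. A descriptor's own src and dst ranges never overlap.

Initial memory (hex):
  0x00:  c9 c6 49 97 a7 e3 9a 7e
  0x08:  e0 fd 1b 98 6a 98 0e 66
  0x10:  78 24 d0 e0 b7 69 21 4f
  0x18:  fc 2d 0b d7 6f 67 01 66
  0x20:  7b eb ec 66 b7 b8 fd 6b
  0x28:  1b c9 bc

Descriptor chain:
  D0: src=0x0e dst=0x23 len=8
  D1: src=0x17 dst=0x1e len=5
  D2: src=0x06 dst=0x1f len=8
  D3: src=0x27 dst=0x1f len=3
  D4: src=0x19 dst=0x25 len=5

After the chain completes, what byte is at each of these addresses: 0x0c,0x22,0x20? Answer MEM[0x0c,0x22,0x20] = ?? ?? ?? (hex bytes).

MEM[0x0c,0x22,0x20] = 6a fd e0

  after D0: wrote 8B at 0x23 = 0e667824d0e0b769
  after D1: wrote 5B at 0x1e = 4ffc2d0bd7
  after D2: wrote 8B at 0x1f = 9a7ee0fd1b986a98
  after D3: wrote 3B at 0x1f = d0e0b7
  after D4: wrote 5B at 0x25 = 2d0bd76f67
query mem[0x0c]=0x6a, mem[0x22]=0xfd, mem[0x20]=0xe0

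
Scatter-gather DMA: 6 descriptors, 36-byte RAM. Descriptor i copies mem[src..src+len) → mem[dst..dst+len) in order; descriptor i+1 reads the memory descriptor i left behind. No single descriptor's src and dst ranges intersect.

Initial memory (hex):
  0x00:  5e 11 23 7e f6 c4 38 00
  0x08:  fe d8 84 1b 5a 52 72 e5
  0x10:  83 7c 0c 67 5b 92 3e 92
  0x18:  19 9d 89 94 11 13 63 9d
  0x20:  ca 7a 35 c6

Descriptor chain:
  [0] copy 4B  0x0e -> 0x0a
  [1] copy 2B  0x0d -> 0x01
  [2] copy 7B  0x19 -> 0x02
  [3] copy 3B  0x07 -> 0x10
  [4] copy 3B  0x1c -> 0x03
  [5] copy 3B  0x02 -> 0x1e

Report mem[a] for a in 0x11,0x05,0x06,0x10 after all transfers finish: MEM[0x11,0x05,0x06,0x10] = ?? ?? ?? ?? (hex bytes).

  after D0: wrote 4B at 0x0a = 72e5837c
  after D1: wrote 2B at 0x01 = 7c72
  after D2: wrote 7B at 0x02 = 9d89941113639d
  after D3: wrote 3B at 0x10 = 639dd8
  after D4: wrote 3B at 0x03 = 111363
  after D5: wrote 3B at 0x1e = 9d1113
query mem[0x11]=0x9d, mem[0x05]=0x63, mem[0x06]=0x13, mem[0x10]=0x63

MEM[0x11,0x05,0x06,0x10] = 9d 63 13 63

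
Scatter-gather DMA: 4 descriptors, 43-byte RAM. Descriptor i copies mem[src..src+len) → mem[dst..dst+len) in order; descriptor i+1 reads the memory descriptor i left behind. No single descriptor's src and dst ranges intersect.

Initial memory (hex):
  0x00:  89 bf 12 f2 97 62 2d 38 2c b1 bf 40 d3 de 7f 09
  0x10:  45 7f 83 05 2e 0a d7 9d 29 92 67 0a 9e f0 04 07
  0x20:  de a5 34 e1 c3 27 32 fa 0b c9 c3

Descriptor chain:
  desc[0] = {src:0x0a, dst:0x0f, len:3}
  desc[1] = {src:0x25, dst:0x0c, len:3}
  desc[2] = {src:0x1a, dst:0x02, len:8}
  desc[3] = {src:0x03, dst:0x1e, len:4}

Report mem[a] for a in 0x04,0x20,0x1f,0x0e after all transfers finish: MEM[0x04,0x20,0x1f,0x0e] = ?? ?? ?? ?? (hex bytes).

D0: mem[0x0f..0x11] <- [bf 40 d3]
D1: mem[0x0c..0x0e] <- [27 32 fa]
D2: mem[0x02..0x09] <- [67 0a 9e f0 04 07 de a5]
D3: mem[0x1e..0x21] <- [0a 9e f0 04]
query mem[0x04]=0x9e, mem[0x20]=0xf0, mem[0x1f]=0x9e, mem[0x0e]=0xfa

MEM[0x04,0x20,0x1f,0x0e] = 9e f0 9e fa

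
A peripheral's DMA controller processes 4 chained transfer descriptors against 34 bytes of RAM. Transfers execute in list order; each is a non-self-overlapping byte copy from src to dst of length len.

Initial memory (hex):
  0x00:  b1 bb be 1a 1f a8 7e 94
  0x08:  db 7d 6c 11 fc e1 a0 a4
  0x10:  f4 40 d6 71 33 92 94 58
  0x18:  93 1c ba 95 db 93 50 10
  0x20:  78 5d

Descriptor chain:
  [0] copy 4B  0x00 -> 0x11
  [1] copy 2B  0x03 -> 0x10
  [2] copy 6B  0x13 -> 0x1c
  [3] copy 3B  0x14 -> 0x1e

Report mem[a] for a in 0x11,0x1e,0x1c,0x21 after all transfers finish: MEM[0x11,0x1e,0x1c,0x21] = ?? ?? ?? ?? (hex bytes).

MEM[0x11,0x1e,0x1c,0x21] = 1f 1a be 93

D0: mem[0x11..0x14] <- [b1 bb be 1a]
D1: mem[0x10..0x11] <- [1a 1f]
D2: mem[0x1c..0x21] <- [be 1a 92 94 58 93]
D3: mem[0x1e..0x20] <- [1a 92 94]
query mem[0x11]=0x1f, mem[0x1e]=0x1a, mem[0x1c]=0xbe, mem[0x21]=0x93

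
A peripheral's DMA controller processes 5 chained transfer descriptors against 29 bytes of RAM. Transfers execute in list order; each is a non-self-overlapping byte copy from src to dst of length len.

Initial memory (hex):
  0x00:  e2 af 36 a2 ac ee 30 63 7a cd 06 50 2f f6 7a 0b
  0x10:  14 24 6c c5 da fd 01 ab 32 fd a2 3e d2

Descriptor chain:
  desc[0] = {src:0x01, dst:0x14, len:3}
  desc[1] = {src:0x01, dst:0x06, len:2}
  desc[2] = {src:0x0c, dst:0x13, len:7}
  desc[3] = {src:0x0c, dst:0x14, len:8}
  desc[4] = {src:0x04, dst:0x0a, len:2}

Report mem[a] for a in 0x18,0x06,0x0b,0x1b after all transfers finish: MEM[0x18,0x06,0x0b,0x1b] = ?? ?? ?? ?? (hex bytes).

  after D0: wrote 3B at 0x14 = af36a2
  after D1: wrote 2B at 0x06 = af36
  after D2: wrote 7B at 0x13 = 2ff67a0b14246c
  after D3: wrote 8B at 0x14 = 2ff67a0b14246c2f
  after D4: wrote 2B at 0x0a = acee
query mem[0x18]=0x14, mem[0x06]=0xaf, mem[0x0b]=0xee, mem[0x1b]=0x2f

MEM[0x18,0x06,0x0b,0x1b] = 14 af ee 2f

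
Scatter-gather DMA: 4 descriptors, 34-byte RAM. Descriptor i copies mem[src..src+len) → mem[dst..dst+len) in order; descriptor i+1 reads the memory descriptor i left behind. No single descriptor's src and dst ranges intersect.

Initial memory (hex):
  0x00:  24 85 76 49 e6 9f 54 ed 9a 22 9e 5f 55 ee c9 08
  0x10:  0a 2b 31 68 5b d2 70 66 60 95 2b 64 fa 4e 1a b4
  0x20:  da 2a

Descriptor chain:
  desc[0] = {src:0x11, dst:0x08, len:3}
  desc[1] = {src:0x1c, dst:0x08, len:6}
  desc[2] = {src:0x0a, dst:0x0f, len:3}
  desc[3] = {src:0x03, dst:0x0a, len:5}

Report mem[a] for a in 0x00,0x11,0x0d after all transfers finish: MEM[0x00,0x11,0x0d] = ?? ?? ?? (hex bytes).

[0] 0x11->0x08 len=3 : 2b 31 68
[1] 0x1c->0x08 len=6 : fa 4e 1a b4 da 2a
[2] 0x0a->0x0f len=3 : 1a b4 da
[3] 0x03->0x0a len=5 : 49 e6 9f 54 ed
query mem[0x00]=0x24, mem[0x11]=0xda, mem[0x0d]=0x54

MEM[0x00,0x11,0x0d] = 24 da 54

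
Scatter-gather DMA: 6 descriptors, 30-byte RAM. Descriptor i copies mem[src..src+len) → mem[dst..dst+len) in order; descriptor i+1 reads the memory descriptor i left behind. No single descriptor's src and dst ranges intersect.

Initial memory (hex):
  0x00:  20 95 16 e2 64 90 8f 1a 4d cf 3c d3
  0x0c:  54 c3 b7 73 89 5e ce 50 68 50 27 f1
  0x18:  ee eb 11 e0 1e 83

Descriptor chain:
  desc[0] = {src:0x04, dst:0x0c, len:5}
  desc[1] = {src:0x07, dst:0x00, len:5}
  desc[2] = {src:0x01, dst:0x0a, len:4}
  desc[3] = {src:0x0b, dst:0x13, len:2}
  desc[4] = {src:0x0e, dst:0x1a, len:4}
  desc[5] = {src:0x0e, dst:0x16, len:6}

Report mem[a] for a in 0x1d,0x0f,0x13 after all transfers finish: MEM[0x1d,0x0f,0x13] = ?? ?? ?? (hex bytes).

  after D0: wrote 5B at 0x0c = 64908f1a4d
  after D1: wrote 5B at 0x00 = 1a4dcf3cd3
  after D2: wrote 4B at 0x0a = 4dcf3cd3
  after D3: wrote 2B at 0x13 = cf3c
  after D4: wrote 4B at 0x1a = 8f1a4d5e
  after D5: wrote 6B at 0x16 = 8f1a4d5ececf
query mem[0x1d]=0x5e, mem[0x0f]=0x1a, mem[0x13]=0xcf

MEM[0x1d,0x0f,0x13] = 5e 1a cf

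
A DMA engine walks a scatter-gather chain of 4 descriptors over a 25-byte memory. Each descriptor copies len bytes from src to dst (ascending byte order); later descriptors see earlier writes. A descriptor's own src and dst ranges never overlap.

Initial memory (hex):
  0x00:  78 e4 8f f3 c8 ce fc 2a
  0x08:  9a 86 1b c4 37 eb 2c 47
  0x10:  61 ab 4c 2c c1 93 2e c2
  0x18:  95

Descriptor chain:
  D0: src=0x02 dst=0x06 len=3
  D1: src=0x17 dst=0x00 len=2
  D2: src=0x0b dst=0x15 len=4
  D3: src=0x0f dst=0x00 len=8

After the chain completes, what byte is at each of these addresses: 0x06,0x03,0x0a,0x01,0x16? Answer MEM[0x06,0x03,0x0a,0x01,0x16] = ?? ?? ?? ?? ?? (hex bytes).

MEM[0x06,0x03,0x0a,0x01,0x16] = c4 4c 1b 61 37

  after D0: wrote 3B at 0x06 = 8ff3c8
  after D1: wrote 2B at 0x00 = c295
  after D2: wrote 4B at 0x15 = c437eb2c
  after D3: wrote 8B at 0x00 = 4761ab4c2cc1c437
query mem[0x06]=0xc4, mem[0x03]=0x4c, mem[0x0a]=0x1b, mem[0x01]=0x61, mem[0x16]=0x37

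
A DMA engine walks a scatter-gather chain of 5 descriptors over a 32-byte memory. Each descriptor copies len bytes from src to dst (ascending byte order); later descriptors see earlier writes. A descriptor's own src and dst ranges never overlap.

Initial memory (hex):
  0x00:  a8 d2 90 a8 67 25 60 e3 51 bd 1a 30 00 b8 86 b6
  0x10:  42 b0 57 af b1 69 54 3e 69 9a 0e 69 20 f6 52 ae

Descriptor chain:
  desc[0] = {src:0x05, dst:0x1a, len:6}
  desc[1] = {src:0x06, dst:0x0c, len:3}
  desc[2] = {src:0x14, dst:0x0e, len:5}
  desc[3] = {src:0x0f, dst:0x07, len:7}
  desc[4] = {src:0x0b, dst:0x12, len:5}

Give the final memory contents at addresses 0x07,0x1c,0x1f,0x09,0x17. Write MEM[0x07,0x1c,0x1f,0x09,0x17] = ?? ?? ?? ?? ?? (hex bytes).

[0] 0x05->0x1a len=6 : 25 60 e3 51 bd 1a
[1] 0x06->0x0c len=3 : 60 e3 51
[2] 0x14->0x0e len=5 : b1 69 54 3e 69
[3] 0x0f->0x07 len=7 : 69 54 3e 69 af b1 69
[4] 0x0b->0x12 len=5 : af b1 69 b1 69
query mem[0x07]=0x69, mem[0x1c]=0xe3, mem[0x1f]=0x1a, mem[0x09]=0x3e, mem[0x17]=0x3e

MEM[0x07,0x1c,0x1f,0x09,0x17] = 69 e3 1a 3e 3e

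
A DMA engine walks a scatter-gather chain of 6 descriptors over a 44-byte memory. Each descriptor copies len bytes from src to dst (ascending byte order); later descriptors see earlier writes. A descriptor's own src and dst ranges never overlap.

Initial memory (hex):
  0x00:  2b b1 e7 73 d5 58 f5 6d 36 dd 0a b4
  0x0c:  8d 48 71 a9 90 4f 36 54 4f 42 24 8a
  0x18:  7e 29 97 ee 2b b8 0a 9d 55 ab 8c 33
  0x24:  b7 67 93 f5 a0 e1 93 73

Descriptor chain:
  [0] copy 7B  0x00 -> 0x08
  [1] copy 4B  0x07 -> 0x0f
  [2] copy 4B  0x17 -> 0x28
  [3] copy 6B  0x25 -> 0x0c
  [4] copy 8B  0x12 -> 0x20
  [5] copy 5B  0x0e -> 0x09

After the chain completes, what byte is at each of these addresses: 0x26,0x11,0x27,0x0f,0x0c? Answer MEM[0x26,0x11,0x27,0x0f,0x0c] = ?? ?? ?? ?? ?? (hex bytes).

[0] 0x00->0x08 len=7 : 2b b1 e7 73 d5 58 f5
[1] 0x07->0x0f len=4 : 6d 2b b1 e7
[2] 0x17->0x28 len=4 : 8a 7e 29 97
[3] 0x25->0x0c len=6 : 67 93 f5 8a 7e 29
[4] 0x12->0x20 len=8 : e7 54 4f 42 24 8a 7e 29
[5] 0x0e->0x09 len=5 : f5 8a 7e 29 e7
query mem[0x26]=0x7e, mem[0x11]=0x29, mem[0x27]=0x29, mem[0x0f]=0x8a, mem[0x0c]=0x29

MEM[0x26,0x11,0x27,0x0f,0x0c] = 7e 29 29 8a 29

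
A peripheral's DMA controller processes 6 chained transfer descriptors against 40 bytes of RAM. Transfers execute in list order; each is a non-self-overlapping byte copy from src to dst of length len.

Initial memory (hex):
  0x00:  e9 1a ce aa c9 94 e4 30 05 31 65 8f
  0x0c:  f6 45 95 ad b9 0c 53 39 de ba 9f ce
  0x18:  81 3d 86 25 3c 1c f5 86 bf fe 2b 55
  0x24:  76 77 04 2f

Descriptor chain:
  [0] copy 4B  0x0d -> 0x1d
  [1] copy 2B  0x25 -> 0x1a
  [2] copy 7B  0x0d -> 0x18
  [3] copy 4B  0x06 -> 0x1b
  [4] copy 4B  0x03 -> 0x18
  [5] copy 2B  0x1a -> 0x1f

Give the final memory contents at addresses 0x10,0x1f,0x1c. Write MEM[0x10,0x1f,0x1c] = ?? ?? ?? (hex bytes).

MEM[0x10,0x1f,0x1c] = b9 94 30

D0: mem[0x1d..0x20] <- [45 95 ad b9]
D1: mem[0x1a..0x1b] <- [77 04]
D2: mem[0x18..0x1e] <- [45 95 ad b9 0c 53 39]
D3: mem[0x1b..0x1e] <- [e4 30 05 31]
D4: mem[0x18..0x1b] <- [aa c9 94 e4]
D5: mem[0x1f..0x20] <- [94 e4]
query mem[0x10]=0xb9, mem[0x1f]=0x94, mem[0x1c]=0x30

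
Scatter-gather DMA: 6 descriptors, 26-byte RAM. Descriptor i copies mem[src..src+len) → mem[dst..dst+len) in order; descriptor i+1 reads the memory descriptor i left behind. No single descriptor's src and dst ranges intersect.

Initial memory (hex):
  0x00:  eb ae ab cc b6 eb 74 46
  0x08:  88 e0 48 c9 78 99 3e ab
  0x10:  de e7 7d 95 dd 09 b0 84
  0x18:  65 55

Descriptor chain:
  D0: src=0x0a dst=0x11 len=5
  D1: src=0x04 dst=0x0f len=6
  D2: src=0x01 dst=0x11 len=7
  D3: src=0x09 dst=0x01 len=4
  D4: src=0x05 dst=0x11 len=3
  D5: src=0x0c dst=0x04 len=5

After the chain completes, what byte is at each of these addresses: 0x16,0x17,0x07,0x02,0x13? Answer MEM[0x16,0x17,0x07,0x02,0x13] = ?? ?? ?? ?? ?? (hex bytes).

  after D0: wrote 5B at 0x11 = 48c978993e
  after D1: wrote 6B at 0x0f = b6eb744688e0
  after D2: wrote 7B at 0x11 = aeabccb6eb7446
  after D3: wrote 4B at 0x01 = e048c978
  after D4: wrote 3B at 0x11 = eb7446
  after D5: wrote 5B at 0x04 = 78993eb6eb
query mem[0x16]=0x74, mem[0x17]=0x46, mem[0x07]=0xb6, mem[0x02]=0x48, mem[0x13]=0x46

MEM[0x16,0x17,0x07,0x02,0x13] = 74 46 b6 48 46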